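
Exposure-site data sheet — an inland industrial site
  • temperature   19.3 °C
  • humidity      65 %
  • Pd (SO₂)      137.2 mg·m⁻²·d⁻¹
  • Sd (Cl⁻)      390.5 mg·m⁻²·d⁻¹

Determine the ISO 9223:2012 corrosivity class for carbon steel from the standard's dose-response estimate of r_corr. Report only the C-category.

C5

carbon steel: T>10 °C ⇒ hinge -0.054·(19.3−10) = -0.5022
  sulphur-dioxide contribution → 50.8 μm/a
  chloride contribution → 76.25 μm/a
  ⇒ r_corr(carbon steel) = 127.1 μm/a
Category bounds: 80…200 μm/a bracket r_corr ⇒ C5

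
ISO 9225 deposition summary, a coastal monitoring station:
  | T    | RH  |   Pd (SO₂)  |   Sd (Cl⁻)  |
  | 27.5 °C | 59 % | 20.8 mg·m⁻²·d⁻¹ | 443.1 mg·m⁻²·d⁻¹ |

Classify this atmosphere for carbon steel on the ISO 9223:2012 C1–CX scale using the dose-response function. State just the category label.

carbon steel: f(T) = -0.054·(T−10) [T>10 °C] = -0.9450
  Pd branch = 1.77·Pd^0.52·e^(0.02·RH+f) = 10.85 μm/a
  Sd branch = 0.102·Sd^0.62·e^(0.033·RH+0.04·T) = 93.91 μm/a
  sum: 10.85 + 93.91 → r_corr = 104.8 μm/a
105 μm/a falls in (80, 200] for carbon steel → category C5

C5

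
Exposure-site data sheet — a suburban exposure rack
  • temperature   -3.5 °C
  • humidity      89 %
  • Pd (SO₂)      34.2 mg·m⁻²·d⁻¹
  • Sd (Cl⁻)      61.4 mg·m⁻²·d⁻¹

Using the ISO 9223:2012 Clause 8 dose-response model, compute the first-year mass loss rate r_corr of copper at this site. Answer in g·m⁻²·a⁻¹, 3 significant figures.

copper: f(T) = +0.126·(T−10) [T≤10 °C] = -1.7010
  Pd branch = 0.0053·Pd^0.26·e^(0.059·RH+f) = 0.4622 μm/a
  Sd branch = 0.01025·Sd^0.27·e^(0.036·RH+0.049·T) = 0.6464 μm/a
  sum: 0.4622 + 0.6464 → r_corr = 1.109 μm/a
Convert to mass loss: 1.109 μm/a × 8.96 g/cm³ = 9.934 g·m⁻²·a⁻¹

r_corr = 9.93 g·m⁻²·a⁻¹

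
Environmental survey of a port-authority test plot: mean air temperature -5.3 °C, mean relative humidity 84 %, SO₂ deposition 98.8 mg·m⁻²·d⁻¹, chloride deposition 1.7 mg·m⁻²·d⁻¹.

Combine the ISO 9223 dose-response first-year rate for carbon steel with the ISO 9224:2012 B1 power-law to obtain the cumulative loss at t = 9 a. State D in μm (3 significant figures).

carbon steel: f(T) = +0.150·(T−10) [T≤10 °C] = -2.2950
  sulphur-dioxide contribution → 10.43 μm/a
  chloride contribution → 1.833 μm/a
  ⇒ r_corr(carbon steel) = 12.26 μm/a
Long-term exponent b (ISO 9224 Table 2, B1) = 0.523
  D(9) = 12.26 × 9^0.523 = 12.26 × 3.156 = 38.69 μm

D(9) = 38.7 μm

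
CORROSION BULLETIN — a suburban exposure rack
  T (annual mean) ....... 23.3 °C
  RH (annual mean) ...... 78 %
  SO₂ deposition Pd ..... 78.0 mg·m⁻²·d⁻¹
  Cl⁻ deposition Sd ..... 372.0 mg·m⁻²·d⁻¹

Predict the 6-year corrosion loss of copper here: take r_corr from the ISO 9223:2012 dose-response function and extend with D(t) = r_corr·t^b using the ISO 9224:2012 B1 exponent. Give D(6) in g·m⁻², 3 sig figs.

copper: T>10 °C ⇒ hinge -0.080·(23.3−10) = -1.0640
  Pd branch = 0.0053·Pd^0.26·e^(0.059·RH+f) = 0.5659 μm/a
  Cl⁻ term: 0.01025·372.0^0.27·exp(0.036·78+0.049·23.3) = 2.631
  sum: 0.5659 + 2.631 → r_corr = 3.197 μm/a
ISO 9224: D(t) = r_corr · t^b with b = 0.667 (copper, B1)
  D(6) = 3.197 × 6^0.667 = 3.197 × 3.304 = 10.56 μm
  Mass loss = 10.56 μm × 8.96 g/cm³ = 94.64 g·m⁻²

D(6) = 94.6 g·m⁻²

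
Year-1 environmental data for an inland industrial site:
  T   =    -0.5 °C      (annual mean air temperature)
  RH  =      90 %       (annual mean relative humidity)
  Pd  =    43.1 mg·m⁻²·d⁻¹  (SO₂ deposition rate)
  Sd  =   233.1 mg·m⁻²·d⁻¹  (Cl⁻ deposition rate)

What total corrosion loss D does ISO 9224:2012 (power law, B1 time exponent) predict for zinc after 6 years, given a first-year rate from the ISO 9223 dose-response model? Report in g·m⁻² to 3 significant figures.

D(6) = 111 g·m⁻²

zinc: T≤10 °C ⇒ hinge +0.038·(-0.5−10) = -0.3990
  SO₂ term: 0.0129·43.1^0.44·exp(0.046·90-0.3990) = 2.847
  Sd branch = 0.0175·Sd^0.57·e^(0.008·RH+0.085·T) = 0.7705 μm/a
  r_corr = 2.847 + 0.7705 = 3.618 μm/a
Power-law: D(6) = r_corr · 6^0.813
  D(6) = 3.618 × 6^0.813 = 3.618 × 4.292 = 15.53 μm
  Mass loss = 15.53 μm × 7.14 g/cm³ = 110.9 g·m⁻²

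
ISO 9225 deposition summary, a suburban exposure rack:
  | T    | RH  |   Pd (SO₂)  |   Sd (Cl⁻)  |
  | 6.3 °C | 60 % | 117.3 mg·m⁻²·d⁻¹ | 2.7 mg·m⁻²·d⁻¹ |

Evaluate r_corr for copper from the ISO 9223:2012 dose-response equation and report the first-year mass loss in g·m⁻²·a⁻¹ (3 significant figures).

copper: temperature factor f = +0.126·(-3.7) = -0.4662
  SO₂ term: 0.0053·117.3^0.26·exp(0.059·60-0.4662) = 0.3956
  Cl⁻ term: 0.01025·2.7^0.27·exp(0.036·60+0.049·6.3) = 0.1582
  r_corr = 0.3956 + 0.1582 = 0.5538 μm/a
Convert to mass loss: 0.5538 μm/a × 8.96 g/cm³ = 4.962 g·m⁻²·a⁻¹

r_corr = 4.96 g·m⁻²·a⁻¹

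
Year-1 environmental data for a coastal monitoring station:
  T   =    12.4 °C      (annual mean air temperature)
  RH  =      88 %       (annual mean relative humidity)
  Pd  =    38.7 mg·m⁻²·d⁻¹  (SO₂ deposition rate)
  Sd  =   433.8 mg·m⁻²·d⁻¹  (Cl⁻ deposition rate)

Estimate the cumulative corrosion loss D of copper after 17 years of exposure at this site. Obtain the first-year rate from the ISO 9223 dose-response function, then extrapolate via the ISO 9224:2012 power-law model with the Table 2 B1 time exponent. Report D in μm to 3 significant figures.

copper: temperature factor f = -0.080·(2.4) = -0.1920
  sulphur-dioxide contribution → 2.035 μm/a
  chloride contribution → 2.304 μm/a
  total first-year rate 4.339 μm/a
ISO 9224: D(t) = r_corr · t^b with b = 0.667 (copper, B1)
  D(17) = 4.339 × 17^0.667 = 4.339 × 6.618 = 28.72 μm

D(17) = 28.7 μm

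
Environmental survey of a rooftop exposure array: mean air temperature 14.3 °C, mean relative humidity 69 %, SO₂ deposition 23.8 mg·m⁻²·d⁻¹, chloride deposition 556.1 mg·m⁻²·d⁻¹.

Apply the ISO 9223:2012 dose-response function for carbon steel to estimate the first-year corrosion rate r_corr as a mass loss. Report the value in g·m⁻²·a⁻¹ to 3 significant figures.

carbon steel: f(T) = -0.054·(T−10) [T>10 °C] = -0.2322
  sulphur-dioxide contribution → 28.99 μm/a
  chloride contribution → 88.7 μm/a
  total first-year rate 117.7 μm/a
Convert to mass loss: 117.7 μm/a × 7.85 g/cm³ = 923.8 g·m⁻²·a⁻¹

r_corr = 924 g·m⁻²·a⁻¹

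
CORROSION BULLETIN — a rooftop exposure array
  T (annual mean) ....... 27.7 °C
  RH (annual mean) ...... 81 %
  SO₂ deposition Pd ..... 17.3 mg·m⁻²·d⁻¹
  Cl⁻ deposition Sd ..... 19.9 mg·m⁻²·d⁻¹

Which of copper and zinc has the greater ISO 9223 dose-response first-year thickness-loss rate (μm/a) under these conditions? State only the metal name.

copper: f(T) = -0.080·(T−10) [T>10 °C] = -1.4160
  SO₂ term: 0.0053·17.3^0.26·exp(0.059·81-1.4160) = 0.3211
  Cl⁻ term: 0.01025·19.9^0.27·exp(0.036·81+0.049·27.7) = 1.649
  r_corr = 0.3211 + 1.649 = 1.97 μm/a
zinc: T>10 °C ⇒ hinge -0.071·(27.7−10) = -1.2567
  SO₂ term: 0.0129·17.3^0.44·exp(0.046·81-1.2567) = 0.5342
  Cl⁻ term: 0.0175·19.9^0.57·exp(0.008·81+0.085·27.7) = 1.938
  sum: 0.5342 + 1.938 → r_corr = 2.472 μm/a
Ordering by μm/a: zinc (2.47) > copper (1.97)

zinc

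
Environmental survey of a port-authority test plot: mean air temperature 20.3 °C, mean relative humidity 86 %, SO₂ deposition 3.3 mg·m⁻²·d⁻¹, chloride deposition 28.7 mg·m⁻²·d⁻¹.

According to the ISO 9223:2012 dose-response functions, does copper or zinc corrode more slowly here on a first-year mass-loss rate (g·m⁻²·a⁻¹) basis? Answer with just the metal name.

zinc

copper: T>10 °C ⇒ hinge -0.080·(20.3−10) = -0.8240
  Pd branch = 0.0053·Pd^0.26·e^(0.059·RH+f) = 0.5068 μm/a
  Cl⁻ term: 0.01025·28.7^0.27·exp(0.036·86+0.049·20.3) = 1.517
  r_corr = 0.5068 + 1.517 = 2.024 μm/a
  mass loss = 2.024 μm/a × 8.96 g/cm³ = 18.13 g·m⁻²·a⁻¹
zinc: temperature factor f = -0.071·(10.3) = -0.7313
  Pd branch = 0.0129·Pd^0.44·e^(0.046·RH+f) = 0.5485 μm/a
  Cl⁻ term: 0.0175·28.7^0.57·exp(0.008·86+0.085·20.3) = 1.325
  r_corr = 0.5485 + 1.325 = 1.873 μm/a
  mass loss = 1.873 μm/a × 7.14 g/cm³ = 13.38 g·m⁻²·a⁻¹
Ordering by g·m⁻²·a⁻¹: copper (18.1) > zinc (13.4)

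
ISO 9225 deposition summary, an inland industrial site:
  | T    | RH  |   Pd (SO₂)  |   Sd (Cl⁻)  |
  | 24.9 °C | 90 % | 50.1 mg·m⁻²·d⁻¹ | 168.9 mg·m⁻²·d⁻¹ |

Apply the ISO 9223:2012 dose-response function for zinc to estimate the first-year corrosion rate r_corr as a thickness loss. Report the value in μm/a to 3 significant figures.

r_corr = 7.13 μm/a

zinc: T>10 °C ⇒ hinge -0.071·(24.9−10) = -1.0579
  Pd branch = 0.0129·Pd^0.44·e^(0.046·RH+f) = 1.574 μm/a
  Cl⁻ term: 0.0175·168.9^0.57·exp(0.008·90+0.085·24.9) = 5.555
  sum: 1.574 + 5.555 → r_corr = 7.129 μm/a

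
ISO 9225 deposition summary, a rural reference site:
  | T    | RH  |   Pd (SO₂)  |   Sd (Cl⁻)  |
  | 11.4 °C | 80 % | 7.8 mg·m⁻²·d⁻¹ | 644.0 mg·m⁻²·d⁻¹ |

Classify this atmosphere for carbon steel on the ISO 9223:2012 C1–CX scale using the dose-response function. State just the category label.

carbon steel: f(T) = -0.054·(T−10) [T>10 °C] = -0.0756
  sulphur-dioxide contribution → 23.65 μm/a
  chloride contribution → 124.4 μm/a
  total first-year rate 148 μm/a
ISO 9223 Table 2 (carbon steel): 80 < 148 ≤ 200 μm/a ⇒ C5

C5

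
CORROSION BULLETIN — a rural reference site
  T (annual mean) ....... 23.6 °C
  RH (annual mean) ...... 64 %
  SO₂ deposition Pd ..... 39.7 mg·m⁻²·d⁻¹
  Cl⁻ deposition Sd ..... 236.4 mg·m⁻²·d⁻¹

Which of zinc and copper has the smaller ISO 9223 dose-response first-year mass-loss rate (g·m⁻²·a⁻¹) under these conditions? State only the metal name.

zinc: temperature factor f = -0.071·(13.6) = -0.9656
  Pd branch = 0.0129·Pd^0.44·e^(0.046·RH+f) = 0.4713 μm/a
  Sd branch = 0.0175·Sd^0.57·e^(0.008·RH+0.085·T) = 4.893 μm/a
  r_corr = 0.4713 + 4.893 = 5.364 μm/a
  mass loss = 5.364 μm/a × 7.14 g/cm³ = 38.3 g·m⁻²·a⁻¹
copper: temperature factor f = -0.080·(13.6) = -1.0880
  SO₂ term: 0.0053·39.7^0.26·exp(0.059·64-1.0880) = 0.2029
  Cl⁻ term: 0.01025·236.4^0.27·exp(0.036·64+0.049·23.6) = 1.427
  sum: 0.2029 + 1.427 → r_corr = 1.63 μm/a
  mass loss = 1.63 μm/a × 8.96 g/cm³ = 14.6 g·m⁻²·a⁻¹
Ordering by g·m⁻²·a⁻¹: zinc (38.3) > copper (14.6)

copper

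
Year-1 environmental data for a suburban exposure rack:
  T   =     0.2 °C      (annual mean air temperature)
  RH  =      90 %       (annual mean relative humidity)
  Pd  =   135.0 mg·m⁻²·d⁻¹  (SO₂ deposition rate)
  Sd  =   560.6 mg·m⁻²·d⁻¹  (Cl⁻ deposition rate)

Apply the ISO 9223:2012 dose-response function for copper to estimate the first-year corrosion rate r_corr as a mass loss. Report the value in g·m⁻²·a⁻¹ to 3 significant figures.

copper: T≤10 °C ⇒ hinge +0.126·(0.2−10) = -1.2348
  sulphur-dioxide contribution → 1.117 μm/a
  chloride contribution → 1.46 μm/a
  total first-year rate 2.576 μm/a
Convert to mass loss: 2.576 μm/a × 8.96 g/cm³ = 23.08 g·m⁻²·a⁻¹

r_corr = 23.1 g·m⁻²·a⁻¹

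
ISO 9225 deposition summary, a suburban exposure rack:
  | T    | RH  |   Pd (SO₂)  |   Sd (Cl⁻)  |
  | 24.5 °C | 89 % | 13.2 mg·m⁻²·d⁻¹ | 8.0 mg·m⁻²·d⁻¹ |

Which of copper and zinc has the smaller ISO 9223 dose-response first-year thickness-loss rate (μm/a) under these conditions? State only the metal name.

zinc

copper: T>10 °C ⇒ hinge -0.080·(24.5−10) = -1.1600
  SO₂ term: 0.0053·13.2^0.26·exp(0.059·89-1.1600) = 0.6199
  Cl⁻ term: 0.01025·8.0^0.27·exp(0.036·89+0.049·24.5) = 1.47
  r_corr = 0.6199 + 1.47 = 2.09 μm/a
zinc: temperature factor f = -0.071·(14.5) = -1.0295
  Pd branch = 0.0129·Pd^0.44·e^(0.046·RH+f) = 0.8601 μm/a
  Sd branch = 0.0175·Sd^0.57·e^(0.008·RH+0.085·T) = 0.9363 μm/a
  sum: 0.8601 + 0.9363 → r_corr = 1.796 μm/a
Ordering by μm/a: copper (2.09) > zinc (1.8)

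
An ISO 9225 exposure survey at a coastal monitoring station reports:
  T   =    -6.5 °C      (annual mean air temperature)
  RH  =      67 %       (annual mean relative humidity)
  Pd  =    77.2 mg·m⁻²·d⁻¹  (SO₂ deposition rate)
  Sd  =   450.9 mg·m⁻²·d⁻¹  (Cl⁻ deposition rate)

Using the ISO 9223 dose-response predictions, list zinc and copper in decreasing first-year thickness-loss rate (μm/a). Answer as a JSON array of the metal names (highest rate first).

["zinc", "copper"]

zinc: f(T) = +0.038·(T−10) [T≤10 °C] = -0.6270
  Pd branch = 0.0129·Pd^0.44·e^(0.046·RH+f) = 1.017 μm/a
  Cl⁻ term: 0.0175·450.9^0.57·exp(0.008·67+0.085·-6.5) = 0.5607
  sum: 1.017 + 0.5607 → r_corr = 1.578 μm/a
copper: T≤10 °C ⇒ hinge +0.126·(-6.5−10) = -2.0790
  SO₂ term: 0.0053·77.2^0.26·exp(0.059·67-2.0790) = 0.1069
  Sd branch = 0.01025·Sd^0.27·e^(0.036·RH+0.049·T) = 0.433 μm/a
  sum: 0.1069 + 0.433 → r_corr = 0.5399 μm/a
Ordering by μm/a: zinc (1.58) > copper (0.54)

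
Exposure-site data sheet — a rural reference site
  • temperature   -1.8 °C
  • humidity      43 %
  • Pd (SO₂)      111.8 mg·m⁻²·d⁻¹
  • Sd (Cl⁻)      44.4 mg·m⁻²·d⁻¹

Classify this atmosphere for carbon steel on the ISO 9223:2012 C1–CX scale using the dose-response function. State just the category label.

carbon steel: T≤10 °C ⇒ hinge +0.150·(-1.8−10) = -1.7700
  SO₂ term: 1.77·111.8^0.52·exp(0.02·43-1.7700) = 8.279
  Cl⁻ term: 0.102·44.4^0.62·exp(0.033·43+0.04·-1.8) = 4.121
  r_corr = 8.279 + 4.121 = 12.4 μm/a
ISO 9223 Table 2 (carbon steel): 1.3 < 12.4 ≤ 25 μm/a ⇒ C2

C2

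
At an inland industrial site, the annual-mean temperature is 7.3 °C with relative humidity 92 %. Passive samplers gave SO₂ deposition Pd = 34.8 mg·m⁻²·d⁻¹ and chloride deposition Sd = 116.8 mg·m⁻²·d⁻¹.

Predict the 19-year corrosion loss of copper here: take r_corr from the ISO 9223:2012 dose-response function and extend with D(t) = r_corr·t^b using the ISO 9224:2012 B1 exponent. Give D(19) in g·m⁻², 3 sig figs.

copper: T≤10 °C ⇒ hinge +0.126·(7.3−10) = -0.3402
  SO₂ term: 0.0053·34.8^0.26·exp(0.059·92-0.3402) = 2.161
  Sd branch = 0.01025·Sd^0.27·e^(0.036·RH+0.049·T) = 1.454 μm/a
  r_corr = 2.161 + 1.454 = 3.616 μm/a
Long-term exponent b (ISO 9224 Table 2, B1) = 0.667
  D(19) = 3.616 × 19^0.667 = 3.616 × 7.127 = 25.77 μm
  Mass loss = 25.77 μm × 8.96 g/cm³ = 230.9 g·m⁻²

D(19) = 231 g·m⁻²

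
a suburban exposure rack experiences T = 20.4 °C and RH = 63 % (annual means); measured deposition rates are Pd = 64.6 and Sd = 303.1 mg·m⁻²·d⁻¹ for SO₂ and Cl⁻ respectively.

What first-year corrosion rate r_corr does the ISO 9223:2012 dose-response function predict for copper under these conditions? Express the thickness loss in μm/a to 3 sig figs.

r_corr = 1.54 μm/a

copper: temperature factor f = -0.080·(10.4) = -0.8320
  SO₂ term: 0.0053·64.6^0.26·exp(0.059·63-0.8320) = 0.2805
  Cl⁻ term: 0.01025·303.1^0.27·exp(0.036·63+0.049·20.4) = 1.258
  sum: 0.2805 + 1.258 → r_corr = 1.539 μm/a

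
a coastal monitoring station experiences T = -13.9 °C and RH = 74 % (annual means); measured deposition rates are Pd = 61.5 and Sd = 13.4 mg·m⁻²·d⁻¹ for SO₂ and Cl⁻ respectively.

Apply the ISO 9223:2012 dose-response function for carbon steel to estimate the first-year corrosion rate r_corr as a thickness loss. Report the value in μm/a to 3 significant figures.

r_corr = 5.20 μm/a

carbon steel: temperature factor f = +0.150·(-23.9) = -3.5850
  sulphur-dioxide contribution → 1.837 μm/a
  chloride contribution → 3.361 μm/a
  ⇒ r_corr(carbon steel) = 5.198 μm/a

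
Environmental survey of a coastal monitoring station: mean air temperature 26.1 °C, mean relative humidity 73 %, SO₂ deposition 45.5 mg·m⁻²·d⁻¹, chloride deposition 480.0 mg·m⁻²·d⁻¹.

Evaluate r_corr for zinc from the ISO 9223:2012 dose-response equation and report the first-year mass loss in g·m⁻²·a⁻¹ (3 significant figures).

r_corr = 74.1 g·m⁻²·a⁻¹

zinc: temperature factor f = -0.071·(16.1) = -1.1431
  Pd branch = 0.0129·Pd^0.44·e^(0.046·RH+f) = 0.6339 μm/a
  Cl⁻ term: 0.0175·480.0^0.57·exp(0.008·73+0.085·26.1) = 9.738
  sum: 0.6339 + 9.738 → r_corr = 10.37 μm/a
Convert to mass loss: 10.37 μm/a × 7.14 g/cm³ = 74.05 g·m⁻²·a⁻¹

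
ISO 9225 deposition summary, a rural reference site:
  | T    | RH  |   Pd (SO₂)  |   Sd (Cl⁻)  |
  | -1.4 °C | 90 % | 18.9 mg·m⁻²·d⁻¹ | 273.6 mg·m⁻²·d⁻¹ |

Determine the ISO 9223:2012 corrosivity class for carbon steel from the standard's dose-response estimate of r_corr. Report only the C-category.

C4

carbon steel: temperature factor f = +0.150·(-11.4) = -1.7100
  Pd branch = 1.77·Pd^0.52·e^(0.02·RH+f) = 8.929 μm/a
  Sd branch = 0.102·Sd^0.62·e^(0.033·RH+0.04·T) = 60.97 μm/a
  r_corr = 8.929 + 60.97 = 69.9 μm/a
ISO 9223 Table 2 (carbon steel): 50 < 69.9 ≤ 80 μm/a ⇒ C4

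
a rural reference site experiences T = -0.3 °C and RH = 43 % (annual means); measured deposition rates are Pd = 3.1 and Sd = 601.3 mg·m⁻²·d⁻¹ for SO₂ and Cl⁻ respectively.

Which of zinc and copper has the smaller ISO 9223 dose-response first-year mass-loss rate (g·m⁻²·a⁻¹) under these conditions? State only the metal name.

copper

zinc: f(T) = +0.038·(T−10) [T≤10 °C] = -0.3914
  SO₂ term: 0.0129·3.1^0.44·exp(0.046·43-0.3914) = 0.1037
  Sd branch = 0.0175·Sd^0.57·e^(0.008·RH+0.085·T) = 0.9235 μm/a
  sum: 0.1037 + 0.9235 → r_corr = 1.027 μm/a
  mass loss = 1.027 μm/a × 7.14 g/cm³ = 7.334 g·m⁻²·a⁻¹
copper: T≤10 °C ⇒ hinge +0.126·(-0.3−10) = -1.2978
  Pd branch = 0.0053·Pd^0.26·e^(0.059·RH+f) = 0.02456 μm/a
  Sd branch = 0.01025·Sd^0.27·e^(0.036·RH+0.049·T) = 0.2673 μm/a
  r_corr = 0.02456 + 0.2673 = 0.2918 μm/a
  mass loss = 0.2918 μm/a × 8.96 g/cm³ = 2.615 g·m⁻²·a⁻¹
Ordering by g·m⁻²·a⁻¹: zinc (7.33) > copper (2.61)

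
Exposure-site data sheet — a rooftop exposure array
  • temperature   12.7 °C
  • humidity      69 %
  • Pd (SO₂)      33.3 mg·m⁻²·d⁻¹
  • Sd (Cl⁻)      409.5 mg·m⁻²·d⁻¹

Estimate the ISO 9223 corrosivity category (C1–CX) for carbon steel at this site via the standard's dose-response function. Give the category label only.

carbon steel: f(T) = -0.054·(T−10) [T>10 °C] = -0.1458
  sulphur-dioxide contribution → 37.64 μm/a
  chloride contribution → 68.82 μm/a
  total first-year rate 106.5 μm/a
Category bounds: 80…200 μm/a bracket r_corr ⇒ C5

C5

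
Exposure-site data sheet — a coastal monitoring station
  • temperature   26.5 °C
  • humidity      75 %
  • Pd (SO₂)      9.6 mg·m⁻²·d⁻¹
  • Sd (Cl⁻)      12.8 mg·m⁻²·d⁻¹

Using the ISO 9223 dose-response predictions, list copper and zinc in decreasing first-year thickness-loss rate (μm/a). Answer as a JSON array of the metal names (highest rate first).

["zinc", "copper"]

copper: T>10 °C ⇒ hinge -0.080·(26.5−10) = -1.3200
  Pd branch = 0.0053·Pd^0.26·e^(0.059·RH+f) = 0.2129 μm/a
  Sd branch = 0.01025·Sd^0.27·e^(0.036·RH+0.049·T) = 1.112 μm/a
  sum: 0.2129 + 1.112 → r_corr = 1.325 μm/a
zinc: f(T) = -0.071·(T−10) [T>10 °C] = -1.1715
  SO₂ term: 0.0129·9.6^0.44·exp(0.046·75-1.1715) = 0.3407
  Cl⁻ term: 0.0175·12.8^0.57·exp(0.008·75+0.085·26.5) = 1.297
  sum: 0.3407 + 1.297 → r_corr = 1.638 μm/a
Ordering by μm/a: zinc (1.64) > copper (1.33)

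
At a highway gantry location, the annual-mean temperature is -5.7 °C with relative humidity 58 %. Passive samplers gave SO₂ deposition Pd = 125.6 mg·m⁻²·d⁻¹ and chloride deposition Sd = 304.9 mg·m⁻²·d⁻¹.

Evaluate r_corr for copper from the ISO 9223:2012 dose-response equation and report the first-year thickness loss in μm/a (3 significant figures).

copper: f(T) = +0.126·(T−10) [T≤10 °C] = -1.9782
  SO₂ term: 0.0053·125.6^0.26·exp(0.059·58-1.9782) = 0.07889
  Sd branch = 0.01025·Sd^0.27·e^(0.036·RH+0.049·T) = 0.2931 μm/a
  sum: 0.07889 + 0.2931 → r_corr = 0.372 μm/a

r_corr = 0.372 μm/a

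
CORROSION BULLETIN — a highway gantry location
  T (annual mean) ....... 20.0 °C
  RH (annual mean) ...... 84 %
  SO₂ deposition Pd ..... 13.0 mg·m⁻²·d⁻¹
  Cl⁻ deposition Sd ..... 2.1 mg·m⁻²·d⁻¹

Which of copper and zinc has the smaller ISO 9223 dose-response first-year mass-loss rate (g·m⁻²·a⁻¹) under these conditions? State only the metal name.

zinc

copper: temperature factor f = -0.080·(10.0) = -0.8000
  SO₂ term: 0.0053·13.0^0.26·exp(0.059·84-0.8000) = 0.6589
  Sd branch = 0.01025·Sd^0.27·e^(0.036·RH+0.049·T) = 0.6865 μm/a
  sum: 0.6589 + 0.6865 → r_corr = 1.345 μm/a
  mass loss = 1.345 μm/a × 8.96 g/cm³ = 12.05 g·m⁻²·a⁻¹
zinc: T>10 °C ⇒ hinge -0.071·(20.0−10) = -0.7100
  Pd branch = 0.0129·Pd^0.44·e^(0.046·RH+f) = 0.9343 μm/a
  Cl⁻ term: 0.0175·2.1^0.57·exp(0.008·84+0.085·20.0) = 0.2863
  r_corr = 0.9343 + 0.2863 = 1.221 μm/a
  mass loss = 1.221 μm/a × 7.14 g/cm³ = 8.715 g·m⁻²·a⁻¹
Ordering by g·m⁻²·a⁻¹: copper (12.1) > zinc (8.72)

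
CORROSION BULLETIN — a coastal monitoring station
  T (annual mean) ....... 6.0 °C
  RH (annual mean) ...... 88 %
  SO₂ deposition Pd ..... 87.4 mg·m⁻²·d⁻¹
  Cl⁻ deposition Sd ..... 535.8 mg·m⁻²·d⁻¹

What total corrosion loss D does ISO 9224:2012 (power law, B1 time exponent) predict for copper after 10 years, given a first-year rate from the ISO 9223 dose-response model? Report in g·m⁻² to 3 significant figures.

copper: temperature factor f = +0.126·(-4.0) = -0.5040
  sulphur-dioxide contribution → 1.841 μm/a
  chloride contribution → 1.783 μm/a
  ⇒ r_corr(copper) = 3.624 μm/a
ISO 9224: D(t) = r_corr · t^b with b = 0.667 (copper, B1)
  D(10) = 3.624 × 10^0.667 = 3.624 × 4.645 = 16.83 μm
  Mass loss = 16.83 μm × 8.96 g/cm³ = 150.8 g·m⁻²

D(10) = 151 g·m⁻²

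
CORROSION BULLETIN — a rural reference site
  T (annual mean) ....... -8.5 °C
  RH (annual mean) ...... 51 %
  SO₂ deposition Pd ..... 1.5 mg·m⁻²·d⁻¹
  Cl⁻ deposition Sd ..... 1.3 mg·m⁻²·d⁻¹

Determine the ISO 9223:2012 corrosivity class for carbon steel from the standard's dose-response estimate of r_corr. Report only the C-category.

carbon steel: temperature factor f = +0.150·(-18.5) = -2.7750
  sulphur-dioxide contribution → 0.3779 μm/a
  chloride contribution → 0.4597 μm/a
  total first-year rate 0.8376 μm/a
Category bounds: 0…1.3 μm/a bracket r_corr ⇒ C1

C1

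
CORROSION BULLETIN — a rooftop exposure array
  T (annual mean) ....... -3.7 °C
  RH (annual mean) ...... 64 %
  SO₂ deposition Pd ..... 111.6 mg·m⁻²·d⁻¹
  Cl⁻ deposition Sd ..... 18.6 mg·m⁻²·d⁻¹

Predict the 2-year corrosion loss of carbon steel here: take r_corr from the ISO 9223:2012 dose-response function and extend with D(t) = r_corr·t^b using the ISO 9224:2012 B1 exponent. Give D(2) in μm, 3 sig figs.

carbon steel: T≤10 °C ⇒ hinge +0.150·(-3.7−10) = -2.0550
  sulphur-dioxide contribution → 9.466 μm/a
  chloride contribution → 4.453 μm/a
  total first-year rate 13.92 μm/a
Power-law: D(2) = r_corr · 2^0.523
  D(2) = 13.92 × 2^0.523 = 13.92 × 1.437 = 20 μm

D(2) = 20.0 μm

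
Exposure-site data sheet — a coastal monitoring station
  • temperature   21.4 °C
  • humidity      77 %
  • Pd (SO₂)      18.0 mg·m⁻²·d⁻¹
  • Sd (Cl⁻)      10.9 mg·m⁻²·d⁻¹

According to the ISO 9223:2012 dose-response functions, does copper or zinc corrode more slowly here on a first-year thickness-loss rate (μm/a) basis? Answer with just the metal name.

copper

copper: T>10 °C ⇒ hinge -0.080·(21.4−10) = -0.9120
  sulphur-dioxide contribution → 0.4242 μm/a
  chloride contribution → 0.8914 μm/a
  total first-year rate 1.316 μm/a
zinc: f(T) = -0.071·(T−10) [T>10 °C] = -0.8094
  sulphur-dioxide contribution → 0.7074 μm/a
  chloride contribution → 0.7796 μm/a
  ⇒ r_corr(zinc) = 1.487 μm/a
Ordering by μm/a: zinc (1.49) > copper (1.32)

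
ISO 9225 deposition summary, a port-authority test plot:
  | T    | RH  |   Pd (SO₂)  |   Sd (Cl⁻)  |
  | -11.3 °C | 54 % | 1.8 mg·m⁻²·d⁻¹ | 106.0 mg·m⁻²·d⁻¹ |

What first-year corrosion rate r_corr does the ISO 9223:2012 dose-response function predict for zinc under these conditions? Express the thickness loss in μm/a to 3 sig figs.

r_corr = 0.236 μm/a

zinc: f(T) = +0.038·(T−10) [T≤10 °C] = -0.8094
  sulphur-dioxide contribution → 0.08916 μm/a
  chloride contribution → 0.1472 μm/a
  ⇒ r_corr(zinc) = 0.2364 μm/a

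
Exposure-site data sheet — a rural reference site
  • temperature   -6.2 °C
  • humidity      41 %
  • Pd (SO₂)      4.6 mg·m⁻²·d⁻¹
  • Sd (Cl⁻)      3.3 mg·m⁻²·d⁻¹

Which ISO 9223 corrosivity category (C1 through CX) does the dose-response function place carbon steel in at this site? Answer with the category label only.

carbon steel: temperature factor f = +0.150·(-16.2) = -2.4300
  sulphur-dioxide contribution → 0.7823 μm/a
  chloride contribution → 0.6456 μm/a
  total first-year rate 1.428 μm/a
Category bounds: 1.3…25 μm/a bracket r_corr ⇒ C2

C2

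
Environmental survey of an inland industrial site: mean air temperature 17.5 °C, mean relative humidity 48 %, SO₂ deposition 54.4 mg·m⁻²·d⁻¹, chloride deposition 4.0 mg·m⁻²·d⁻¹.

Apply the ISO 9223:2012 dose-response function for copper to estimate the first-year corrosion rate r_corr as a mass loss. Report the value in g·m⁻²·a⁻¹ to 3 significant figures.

copper: temperature factor f = -0.080·(7.5) = -0.6000
  sulphur-dioxide contribution → 0.1396 μm/a
  chloride contribution → 0.1978 μm/a
  total first-year rate 0.3374 μm/a
Convert to mass loss: 0.3374 μm/a × 8.96 g/cm³ = 3.023 g·m⁻²·a⁻¹

r_corr = 3.02 g·m⁻²·a⁻¹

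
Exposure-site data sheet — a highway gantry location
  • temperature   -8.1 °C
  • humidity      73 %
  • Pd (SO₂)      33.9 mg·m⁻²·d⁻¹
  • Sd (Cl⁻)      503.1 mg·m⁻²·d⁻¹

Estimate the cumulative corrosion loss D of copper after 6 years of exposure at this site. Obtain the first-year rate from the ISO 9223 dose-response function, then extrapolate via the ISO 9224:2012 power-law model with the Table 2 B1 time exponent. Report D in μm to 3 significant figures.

D(6) = 2.02 μm

copper: temperature factor f = +0.126·(-18.1) = -2.2806
  SO₂ term: 0.0053·33.9^0.26·exp(0.059·73-2.2806) = 0.1005
  Cl⁻ term: 0.01025·503.1^0.27·exp(0.036·73+0.049·-8.1) = 0.5118
  sum: 0.1005 + 0.5118 → r_corr = 0.6123 μm/a
Power-law: D(6) = r_corr · 6^0.667
  D(6) = 0.6123 × 6^0.667 = 0.6123 × 3.304 = 2.023 μm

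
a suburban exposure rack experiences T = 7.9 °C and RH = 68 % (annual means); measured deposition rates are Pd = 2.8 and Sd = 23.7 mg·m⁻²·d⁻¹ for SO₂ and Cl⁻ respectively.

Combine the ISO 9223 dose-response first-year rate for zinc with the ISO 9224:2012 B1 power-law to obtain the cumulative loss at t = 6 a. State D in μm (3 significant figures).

D(6) = 3.37 μm

zinc: T≤10 °C ⇒ hinge +0.038·(7.9−10) = -0.0798
  sulphur-dioxide contribution → 0.4277 μm/a
  chloride contribution → 0.3585 μm/a
  ⇒ r_corr(zinc) = 0.7862 μm/a
Power-law: D(6) = r_corr · 6^0.813
  D(6) = 0.7862 × 6^0.813 = 0.7862 × 4.292 = 3.374 μm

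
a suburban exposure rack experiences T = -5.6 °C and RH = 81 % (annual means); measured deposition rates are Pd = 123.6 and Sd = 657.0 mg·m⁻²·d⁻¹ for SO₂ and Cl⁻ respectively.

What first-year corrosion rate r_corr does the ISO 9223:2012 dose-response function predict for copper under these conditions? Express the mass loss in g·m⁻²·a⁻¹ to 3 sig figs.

copper: f(T) = +0.126·(T−10) [T≤10 °C] = -1.9656
  Pd branch = 0.0053·Pd^0.26·e^(0.059·RH+f) = 0.3091 μm/a
  Sd branch = 0.01025·Sd^0.27·e^(0.036·RH+0.049·T) = 0.8293 μm/a
  sum: 0.3091 + 0.8293 → r_corr = 1.138 μm/a
Convert to mass loss: 1.138 μm/a × 8.96 g/cm³ = 10.2 g·m⁻²·a⁻¹

r_corr = 10.2 g·m⁻²·a⁻¹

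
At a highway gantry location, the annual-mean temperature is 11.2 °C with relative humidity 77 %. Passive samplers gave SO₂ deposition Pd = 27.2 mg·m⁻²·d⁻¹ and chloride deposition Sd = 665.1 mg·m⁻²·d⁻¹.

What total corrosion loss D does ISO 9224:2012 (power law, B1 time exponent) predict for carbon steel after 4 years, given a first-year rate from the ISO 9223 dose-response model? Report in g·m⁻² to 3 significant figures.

D(4) = 2.55e+03 g·m⁻²

carbon steel: temperature factor f = -0.054·(1.2) = -0.0648
  SO₂ term: 1.77·27.2^0.52·exp(0.02·77-0.0648) = 43.11
  Cl⁻ term: 0.102·665.1^0.62·exp(0.033·77+0.04·11.2) = 114
  r_corr = 43.11 + 114 = 157.1 μm/a
ISO 9224: D(t) = r_corr · t^b with b = 0.523 (carbon steel, B1)
  D(4) = 157.1 × 4^0.523 = 157.1 × 2.065 = 324.4 μm
  Mass loss = 324.4 μm × 7.85 g/cm³ = 2547 g·m⁻²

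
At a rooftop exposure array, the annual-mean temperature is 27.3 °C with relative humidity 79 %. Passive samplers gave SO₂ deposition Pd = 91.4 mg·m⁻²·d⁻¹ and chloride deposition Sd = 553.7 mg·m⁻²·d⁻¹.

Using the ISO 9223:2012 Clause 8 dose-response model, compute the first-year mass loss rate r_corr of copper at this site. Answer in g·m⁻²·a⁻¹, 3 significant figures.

r_corr = 37.2 g·m⁻²·a⁻¹

copper: f(T) = -0.080·(T−10) [T>10 °C] = -1.3840
  sulphur-dioxide contribution → 0.4543 μm/a
  chloride contribution → 3.694 μm/a
  ⇒ r_corr(copper) = 4.148 μm/a
Convert to mass loss: 4.148 μm/a × 8.96 g/cm³ = 37.17 g·m⁻²·a⁻¹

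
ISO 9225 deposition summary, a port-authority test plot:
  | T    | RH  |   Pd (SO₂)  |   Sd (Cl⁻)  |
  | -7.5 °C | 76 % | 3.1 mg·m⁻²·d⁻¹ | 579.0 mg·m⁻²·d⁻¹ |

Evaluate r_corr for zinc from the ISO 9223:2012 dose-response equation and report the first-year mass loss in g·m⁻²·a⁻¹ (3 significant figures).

r_corr = 7.13 g·m⁻²·a⁻¹

zinc: f(T) = +0.038·(T−10) [T≤10 °C] = -0.6650
  sulphur-dioxide contribution → 0.36 μm/a
  chloride contribution → 0.6382 μm/a
  total first-year rate 0.9982 μm/a
Convert to mass loss: 0.9982 μm/a × 7.14 g/cm³ = 7.127 g·m⁻²·a⁻¹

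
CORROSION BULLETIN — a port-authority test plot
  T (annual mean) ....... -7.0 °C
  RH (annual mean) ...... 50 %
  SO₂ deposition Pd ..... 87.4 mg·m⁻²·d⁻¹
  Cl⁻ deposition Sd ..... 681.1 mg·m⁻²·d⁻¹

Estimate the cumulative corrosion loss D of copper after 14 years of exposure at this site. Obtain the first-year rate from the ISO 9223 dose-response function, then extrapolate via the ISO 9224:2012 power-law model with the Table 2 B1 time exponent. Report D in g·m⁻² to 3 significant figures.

copper: T≤10 °C ⇒ hinge +0.126·(-7.0−10) = -2.1420
  Pd branch = 0.0053·Pd^0.26·e^(0.059·RH+f) = 0.03802 μm/a
  Sd branch = 0.01025·Sd^0.27·e^(0.036·RH+0.049·T) = 0.2561 μm/a
  r_corr = 0.03802 + 0.2561 = 0.2941 μm/a
Power-law: D(14) = r_corr · 14^0.667
  D(14) = 0.2941 × 14^0.667 = 0.2941 × 5.814 = 1.71 μm
  Mass loss = 1.71 μm × 8.96 g/cm³ = 15.32 g·m⁻²

D(14) = 15.3 g·m⁻²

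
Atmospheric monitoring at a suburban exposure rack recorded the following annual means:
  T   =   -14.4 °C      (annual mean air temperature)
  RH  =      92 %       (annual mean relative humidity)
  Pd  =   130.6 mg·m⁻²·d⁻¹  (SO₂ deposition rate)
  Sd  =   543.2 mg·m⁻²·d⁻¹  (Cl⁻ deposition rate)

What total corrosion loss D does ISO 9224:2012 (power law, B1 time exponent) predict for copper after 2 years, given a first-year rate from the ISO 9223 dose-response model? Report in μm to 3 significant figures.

D(2) = 1.52 μm

copper: f(T) = +0.126·(T−10) [T≤10 °C] = -3.0744
  sulphur-dioxide contribution → 0.198 μm/a
  chloride contribution → 0.7605 μm/a
  ⇒ r_corr(copper) = 0.9585 μm/a
Long-term exponent b (ISO 9224 Table 2, B1) = 0.667
  D(2) = 0.9585 × 2^0.667 = 0.9585 × 1.588 = 1.522 μm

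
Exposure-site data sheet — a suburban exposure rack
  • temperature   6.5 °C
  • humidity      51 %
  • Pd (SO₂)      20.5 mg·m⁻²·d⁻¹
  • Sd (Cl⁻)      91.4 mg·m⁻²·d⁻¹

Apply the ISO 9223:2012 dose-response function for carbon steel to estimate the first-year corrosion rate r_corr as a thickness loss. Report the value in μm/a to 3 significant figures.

carbon steel: temperature factor f = +0.150·(-3.5) = -0.5250
  Pd branch = 1.77·Pd^0.52·e^(0.02·RH+f) = 13.97 μm/a
  Sd branch = 0.102·Sd^0.62·e^(0.033·RH+0.04·T) = 11.7 μm/a
  r_corr = 13.97 + 11.7 = 25.67 μm/a

r_corr = 25.7 μm/a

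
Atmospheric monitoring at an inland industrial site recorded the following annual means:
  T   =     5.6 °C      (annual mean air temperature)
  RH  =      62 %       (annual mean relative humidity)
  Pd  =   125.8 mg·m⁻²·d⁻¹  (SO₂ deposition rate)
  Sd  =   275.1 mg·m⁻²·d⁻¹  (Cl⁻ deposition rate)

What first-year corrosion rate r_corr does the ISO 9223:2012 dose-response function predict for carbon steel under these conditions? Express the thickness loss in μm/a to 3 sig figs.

r_corr = 71.2 μm/a

carbon steel: temperature factor f = +0.150·(-4.4) = -0.6600
  SO₂ term: 1.77·125.8^0.52·exp(0.02·62-0.6600) = 39.06
  Cl⁻ term: 0.102·275.1^0.62·exp(0.033·62+0.04·5.6) = 32.13
  r_corr = 39.06 + 32.13 = 71.19 μm/a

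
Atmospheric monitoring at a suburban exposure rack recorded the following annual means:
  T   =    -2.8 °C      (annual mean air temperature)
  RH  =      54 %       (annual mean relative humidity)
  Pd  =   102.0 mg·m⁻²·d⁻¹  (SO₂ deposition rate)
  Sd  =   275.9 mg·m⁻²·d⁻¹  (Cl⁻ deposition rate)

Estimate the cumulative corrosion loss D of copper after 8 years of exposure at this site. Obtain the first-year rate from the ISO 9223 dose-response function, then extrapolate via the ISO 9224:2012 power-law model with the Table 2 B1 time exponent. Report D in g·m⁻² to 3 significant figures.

copper: T≤10 °C ⇒ hinge +0.126·(-2.8−10) = -1.6128
  SO₂ term: 0.0053·102.0^0.26·exp(0.059·54-1.6128) = 0.08506
  Sd branch = 0.01025·Sd^0.27·e^(0.036·RH+0.049·T) = 0.2847 μm/a
  sum: 0.08506 + 0.2847 → r_corr = 0.3698 μm/a
Long-term exponent b (ISO 9224 Table 2, B1) = 0.667
  D(8) = 0.3698 × 8^0.667 = 0.3698 × 4.003 = 1.48 μm
  Mass loss = 1.48 μm × 8.96 g/cm³ = 13.26 g·m⁻²

D(8) = 13.3 g·m⁻²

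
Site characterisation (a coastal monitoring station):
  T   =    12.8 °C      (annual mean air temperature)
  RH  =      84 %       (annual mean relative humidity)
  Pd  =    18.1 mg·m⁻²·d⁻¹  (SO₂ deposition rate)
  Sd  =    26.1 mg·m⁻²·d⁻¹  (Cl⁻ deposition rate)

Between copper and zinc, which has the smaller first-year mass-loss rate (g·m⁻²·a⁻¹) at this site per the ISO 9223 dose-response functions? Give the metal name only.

zinc

copper: T>10 °C ⇒ hinge -0.080·(12.8−10) = -0.2240
  Pd branch = 0.0053·Pd^0.26·e^(0.059·RH+f) = 1.277 μm/a
  Sd branch = 0.01025·Sd^0.27·e^(0.036·RH+0.049·T) = 0.9526 μm/a
  r_corr = 1.277 + 0.9526 = 2.23 μm/a
  mass loss = 2.23 μm/a × 8.96 g/cm³ = 19.98 g·m⁻²·a⁻¹
zinc: f(T) = -0.071·(T−10) [T>10 °C] = -0.1988
  SO₂ term: 0.0129·18.1^0.44·exp(0.046·84-0.1988) = 1.802
  Sd branch = 0.0175·Sd^0.57·e^(0.008·RH+0.085·T) = 0.653 μm/a
  r_corr = 1.802 + 0.653 = 2.455 μm/a
  mass loss = 2.455 μm/a × 7.14 g/cm³ = 17.53 g·m⁻²·a⁻¹
Ordering by g·m⁻²·a⁻¹: copper (20) > zinc (17.5)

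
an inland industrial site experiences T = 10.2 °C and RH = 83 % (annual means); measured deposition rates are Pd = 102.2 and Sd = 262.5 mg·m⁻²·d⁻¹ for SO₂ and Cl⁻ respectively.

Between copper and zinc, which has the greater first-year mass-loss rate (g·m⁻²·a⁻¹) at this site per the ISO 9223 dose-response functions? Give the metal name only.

zinc

copper: temperature factor f = -0.080·(0.2) = -0.0160
  SO₂ term: 0.0053·102.2^0.26·exp(0.059·83-0.0160) = 2.326
  Cl⁻ term: 0.01025·262.5^0.27·exp(0.036·83+0.049·10.2) = 1.509
  sum: 2.326 + 1.509 → r_corr = 3.834 μm/a
  mass loss = 3.834 μm/a × 8.96 g/cm³ = 34.36 g·m⁻²·a⁻¹
zinc: T>10 °C ⇒ hinge -0.071·(10.2−10) = -0.0142
  Pd branch = 0.0129·Pd^0.44·e^(0.046·RH+f) = 4.433 μm/a
  Cl⁻ term: 0.0175·262.5^0.57·exp(0.008·83+0.085·10.2) = 1.936
  r_corr = 4.433 + 1.936 = 6.369 μm/a
  mass loss = 6.369 μm/a × 7.14 g/cm³ = 45.47 g·m⁻²·a⁻¹
Ordering by g·m⁻²·a⁻¹: zinc (45.5) > copper (34.4)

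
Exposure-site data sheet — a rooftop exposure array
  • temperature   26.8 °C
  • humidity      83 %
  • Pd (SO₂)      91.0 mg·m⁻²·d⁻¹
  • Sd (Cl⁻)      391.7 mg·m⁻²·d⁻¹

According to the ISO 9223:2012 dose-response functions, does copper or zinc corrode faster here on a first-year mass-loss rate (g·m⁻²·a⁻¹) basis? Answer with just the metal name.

copper: T>10 °C ⇒ hinge -0.080·(26.8−10) = -1.3440
  Pd branch = 0.0053·Pd^0.26·e^(0.059·RH+f) = 0.598 μm/a
  Cl⁻ term: 0.01025·391.7^0.27·exp(0.036·83+0.049·26.8) = 3.791
  r_corr = 0.598 + 3.791 = 4.389 μm/a
  mass loss = 4.389 μm/a × 8.96 g/cm³ = 39.33 g·m⁻²·a⁻¹
zinc: f(T) = -0.071·(T−10) [T>10 °C] = -1.1928
  SO₂ term: 0.0129·91.0^0.44·exp(0.046·83-1.1928) = 1.296
  Sd branch = 0.0175·Sd^0.57·e^(0.008·RH+0.085·T) = 9.97 μm/a
  sum: 1.296 + 9.97 → r_corr = 11.27 μm/a
  mass loss = 11.27 μm/a × 7.14 g/cm³ = 80.44 g·m⁻²·a⁻¹
Ordering by g·m⁻²·a⁻¹: zinc (80.4) > copper (39.3)

zinc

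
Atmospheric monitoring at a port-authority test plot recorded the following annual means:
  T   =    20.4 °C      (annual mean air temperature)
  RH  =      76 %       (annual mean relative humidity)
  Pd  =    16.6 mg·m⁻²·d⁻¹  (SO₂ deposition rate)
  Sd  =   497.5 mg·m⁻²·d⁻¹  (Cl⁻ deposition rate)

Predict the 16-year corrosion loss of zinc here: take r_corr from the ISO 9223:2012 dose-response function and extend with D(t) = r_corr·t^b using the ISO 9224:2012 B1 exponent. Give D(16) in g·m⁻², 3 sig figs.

D(16) = 474 g·m⁻²

zinc: f(T) = -0.071·(T−10) [T>10 °C] = -0.7384
  SO₂ term: 0.0129·16.6^0.44·exp(0.046·76-0.7384) = 0.6999
  Sd branch = 0.0175·Sd^0.57·e^(0.008·RH+0.085·T) = 6.271 μm/a
  sum: 0.6999 + 6.271 → r_corr = 6.971 μm/a
ISO 9224: D(t) = r_corr · t^b with b = 0.813 (zinc, B1)
  D(16) = 6.971 × 16^0.813 = 6.971 × 9.527 = 66.41 μm
  Mass loss = 66.41 μm × 7.14 g/cm³ = 474.2 g·m⁻²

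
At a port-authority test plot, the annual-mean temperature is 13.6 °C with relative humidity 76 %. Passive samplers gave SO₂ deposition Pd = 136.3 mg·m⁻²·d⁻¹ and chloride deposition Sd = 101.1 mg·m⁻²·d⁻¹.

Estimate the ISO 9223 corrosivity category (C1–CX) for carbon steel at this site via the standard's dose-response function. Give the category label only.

carbon steel: temperature factor f = -0.054·(3.6) = -0.1944
  sulphur-dioxide contribution → 85.82 μm/a
  chloride contribution → 37.76 μm/a
  total first-year rate 123.6 μm/a
Category bounds: 80…200 μm/a bracket r_corr ⇒ C5

C5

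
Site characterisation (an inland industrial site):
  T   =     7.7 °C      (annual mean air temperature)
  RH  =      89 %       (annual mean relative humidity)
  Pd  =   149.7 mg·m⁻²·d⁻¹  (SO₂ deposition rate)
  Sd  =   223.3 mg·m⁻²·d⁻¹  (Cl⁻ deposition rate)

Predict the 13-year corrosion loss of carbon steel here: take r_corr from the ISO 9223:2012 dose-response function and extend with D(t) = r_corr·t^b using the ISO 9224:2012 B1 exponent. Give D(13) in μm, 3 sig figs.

carbon steel: temperature factor f = +0.150·(-2.3) = -0.3450
  sulphur-dioxide contribution → 100.5 μm/a
  chloride contribution → 74.85 μm/a
  total first-year rate 175.4 μm/a
Long-term exponent b (ISO 9224 Table 2, B1) = 0.523
  D(13) = 175.4 × 13^0.523 = 175.4 × 3.825 = 670.8 μm

D(13) = 671 μm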